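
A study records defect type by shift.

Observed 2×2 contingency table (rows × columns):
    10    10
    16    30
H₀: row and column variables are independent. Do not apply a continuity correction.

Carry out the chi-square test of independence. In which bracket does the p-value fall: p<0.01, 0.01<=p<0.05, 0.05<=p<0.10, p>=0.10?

Row totals [20, 46], col totals [26, 40], n=66
χ² = (10−7.88)²/7.88 + (10−12.12)²/12.12 + (16−18.12)²/18.12 + (30−27.88)²/27.88 = 1.3520
df = 1
p-value (upper-tail) = 0.24493
→ bracket: p>=0.10

p-value bracket: p>=0.10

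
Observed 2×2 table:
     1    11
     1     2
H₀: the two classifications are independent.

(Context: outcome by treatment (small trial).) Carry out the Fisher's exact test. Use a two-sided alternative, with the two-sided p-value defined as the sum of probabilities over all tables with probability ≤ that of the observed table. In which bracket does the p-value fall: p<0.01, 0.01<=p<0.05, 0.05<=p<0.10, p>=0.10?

Margins: r₁=12, r₂=3, c₁=2, c₂=13, n=15
p_obs = C(12,1)·C(3,1)/C(15,2); sum pmf over tables with pmf ≤ p_obs
p-value (two-sided) = 0.37143
→ bracket: p>=0.10

p-value bracket: p>=0.10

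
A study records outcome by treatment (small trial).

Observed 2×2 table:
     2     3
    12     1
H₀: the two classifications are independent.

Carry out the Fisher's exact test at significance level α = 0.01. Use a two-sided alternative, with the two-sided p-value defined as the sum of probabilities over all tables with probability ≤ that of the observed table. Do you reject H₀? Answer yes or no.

Margins: r₁=5, r₂=13, c₁=14, c₂=4, n=18
p_obs = C(5,2)·C(13,12)/C(18,14); sum pmf over tables with pmf ≤ p_obs
p-value (two-sided) = 0.04412
At α=0.01: p ≥ α → fail to reject H₀

reject H₀: no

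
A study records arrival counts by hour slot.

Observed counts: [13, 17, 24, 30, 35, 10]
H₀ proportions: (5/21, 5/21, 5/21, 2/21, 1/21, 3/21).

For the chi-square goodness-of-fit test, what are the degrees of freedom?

degrees of freedom = 5

df = k − 1 = 6 − 1 = 5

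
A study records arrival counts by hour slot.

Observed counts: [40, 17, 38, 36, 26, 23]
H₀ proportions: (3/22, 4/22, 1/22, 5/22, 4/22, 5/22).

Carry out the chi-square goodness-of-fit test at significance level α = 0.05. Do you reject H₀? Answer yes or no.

n = 180; E_i = n·p_i = [24.55, 32.73, 8.18, 40.91, 32.73, 40.91]
χ² = (40−24.55)²/24.55 + (17−32.73)²/32.73 + (38−8.18)²/8.18 + (36−40.91)²/40.91 + (26−32.73)²/32.73 + (23−40.91)²/40.91 = 135.7713
df = 5
p-value (upper-tail) = 0.00000
At α=0.05: p < α → reject H₀

reject H₀: yes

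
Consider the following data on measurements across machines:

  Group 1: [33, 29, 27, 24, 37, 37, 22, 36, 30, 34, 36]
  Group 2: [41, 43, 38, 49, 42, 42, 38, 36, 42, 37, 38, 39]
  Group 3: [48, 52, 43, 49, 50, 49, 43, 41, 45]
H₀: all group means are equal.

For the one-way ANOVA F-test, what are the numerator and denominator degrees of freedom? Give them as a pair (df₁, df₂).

degrees of freedom = [2, 29]

k = 3 groups, N = 32 total
df = (k−1, N−k) = (3−1, 32−3) = (2, 29)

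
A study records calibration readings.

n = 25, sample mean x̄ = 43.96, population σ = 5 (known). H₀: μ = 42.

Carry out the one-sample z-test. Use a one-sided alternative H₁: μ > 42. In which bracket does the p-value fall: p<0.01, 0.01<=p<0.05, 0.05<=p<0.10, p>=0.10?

p-value bracket: 0.01<=p<0.05

SE = σ/√n = 5/√25 = 1.0000
z = (x̄−μ₀)/SE = (43.96−42)/1.0000 = 1.9600
p-value (one-sided, H₁ greater) = 0.02500
→ bracket: 0.01<=p<0.05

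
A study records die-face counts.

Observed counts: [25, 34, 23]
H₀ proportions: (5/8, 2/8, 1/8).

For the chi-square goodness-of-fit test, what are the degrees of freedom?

df = k − 1 = 3 − 1 = 2

degrees of freedom = 2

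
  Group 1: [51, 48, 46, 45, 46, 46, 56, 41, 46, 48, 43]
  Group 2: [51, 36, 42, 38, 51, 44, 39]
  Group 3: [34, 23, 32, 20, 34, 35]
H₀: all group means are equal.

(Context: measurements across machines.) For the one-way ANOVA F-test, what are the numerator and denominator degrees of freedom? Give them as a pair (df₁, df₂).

degrees of freedom = [2, 21]

k = 3 groups, N = 24 total
df = (k−1, N−k) = (3−1, 24−3) = (2, 21)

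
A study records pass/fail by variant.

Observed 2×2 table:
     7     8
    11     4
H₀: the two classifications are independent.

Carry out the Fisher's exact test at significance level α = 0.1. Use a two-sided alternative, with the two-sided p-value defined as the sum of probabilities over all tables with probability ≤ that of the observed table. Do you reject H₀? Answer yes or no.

Margins: r₁=15, r₂=15, c₁=18, c₂=12, n=30
p_obs = C(15,7)·C(15,11)/C(30,18); sum pmf over tables with pmf ≤ p_obs
p-value (two-sided) = 0.26354
At α=0.1: p ≥ α → fail to reject H₀

reject H₀: no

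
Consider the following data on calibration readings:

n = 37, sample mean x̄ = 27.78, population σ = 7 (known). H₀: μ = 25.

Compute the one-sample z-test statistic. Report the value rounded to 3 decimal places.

SE = σ/√n = 7/√37 = 1.1508
z = (x̄−μ₀)/SE = (27.78−25)/1.1508 = 2.4157

test statistic = 2.416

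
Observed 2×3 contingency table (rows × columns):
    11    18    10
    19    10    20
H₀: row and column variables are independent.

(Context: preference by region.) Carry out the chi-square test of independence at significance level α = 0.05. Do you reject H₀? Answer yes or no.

Row totals [39, 49], col totals [30, 28, 30], n=88
χ² = (11−13.30)²/13.30 + (18−12.41)²/12.41 + (10−13.30)²/13.30 + (19−16.70)²/16.70 + (10−15.59)²/15.59 + (20−16.70)²/16.70 = 6.7026
df = 2
p-value (upper-tail) = 0.03504
At α=0.05: p < α → reject H₀

reject H₀: yes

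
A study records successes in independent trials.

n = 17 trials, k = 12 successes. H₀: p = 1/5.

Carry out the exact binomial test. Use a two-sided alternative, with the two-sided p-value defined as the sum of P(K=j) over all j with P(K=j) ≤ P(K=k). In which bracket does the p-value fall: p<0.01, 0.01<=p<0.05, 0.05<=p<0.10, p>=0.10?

p-value bracket: p<0.01

Exact binomial: n=17, k=12, p₀=1/5=0.2000
P(X=j) = C(n,j)·p₀^j·(1−p₀)^(n−j); p = Σ P(X=j) over j with P(X=j) ≤ P(X=12)
p-value (two-sided) = 0.00001
→ bracket: p<0.01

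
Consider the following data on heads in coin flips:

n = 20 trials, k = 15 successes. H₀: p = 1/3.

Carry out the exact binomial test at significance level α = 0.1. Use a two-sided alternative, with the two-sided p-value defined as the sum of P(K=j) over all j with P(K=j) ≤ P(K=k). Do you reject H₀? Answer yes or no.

reject H₀: yes

Exact binomial: n=20, k=15, p₀=1/3=0.3333
P(X=j) = C(n,j)·p₀^j·(1−p₀)^(n−j); p = Σ P(X=j) over j with P(X=j) ≤ P(X=15)
p-value (two-sided) = 0.00017
At α=0.1: p < α → reject H₀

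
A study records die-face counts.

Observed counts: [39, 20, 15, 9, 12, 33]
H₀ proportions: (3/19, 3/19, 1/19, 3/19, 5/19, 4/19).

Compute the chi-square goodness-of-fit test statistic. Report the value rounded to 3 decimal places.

n = 128; E_i = n·p_i = [20.21, 20.21, 6.74, 20.21, 33.68, 26.95]
χ² = (39−20.21)²/20.21 + (20−20.21)²/20.21 + (15−6.74)²/6.74 + (9−20.21)²/20.21 + (12−33.68)²/33.68 + (33−26.95)²/26.95 = 49.1428
df = 5

test statistic = 49.143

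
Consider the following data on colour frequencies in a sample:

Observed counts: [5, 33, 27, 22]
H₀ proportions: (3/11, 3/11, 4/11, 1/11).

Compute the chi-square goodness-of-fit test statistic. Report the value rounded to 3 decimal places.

test statistic = 44.189

n = 87; E_i = n·p_i = [23.73, 23.73, 31.64, 7.91]
χ² = (5−23.73)²/23.73 + (33−23.73)²/23.73 + (27−31.64)²/31.64 + (22−7.91)²/7.91 = 44.1887
df = 3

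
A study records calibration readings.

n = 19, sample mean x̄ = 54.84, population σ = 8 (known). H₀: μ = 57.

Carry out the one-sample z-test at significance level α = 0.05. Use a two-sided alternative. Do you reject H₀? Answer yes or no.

reject H₀: no

SE = σ/√n = 8/√19 = 1.8353
z = (x̄−μ₀)/SE = (54.84−57)/1.8353 = -1.1769
p-value (two-sided) = 0.23923
At α=0.05: p ≥ α → fail to reject H₀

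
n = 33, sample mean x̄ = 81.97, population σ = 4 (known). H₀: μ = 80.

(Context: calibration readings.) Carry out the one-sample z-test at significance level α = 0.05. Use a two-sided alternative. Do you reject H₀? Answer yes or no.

reject H₀: yes

SE = σ/√n = 4/√33 = 0.6963
z = (x̄−μ₀)/SE = (81.97−80)/0.6963 = 2.8292
p-value (two-sided) = 0.00467
At α=0.05: p < α → reject H₀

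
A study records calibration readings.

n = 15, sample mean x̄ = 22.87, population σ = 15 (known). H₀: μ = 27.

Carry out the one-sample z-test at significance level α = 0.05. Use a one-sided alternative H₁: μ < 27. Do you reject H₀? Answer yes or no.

SE = σ/√n = 15/√15 = 3.8730
z = (x̄−μ₀)/SE = (22.87−27)/3.8730 = -1.0664
p-value (one-sided, H₁ less) = 0.14313
At α=0.05: p ≥ α → fail to reject H₀

reject H₀: no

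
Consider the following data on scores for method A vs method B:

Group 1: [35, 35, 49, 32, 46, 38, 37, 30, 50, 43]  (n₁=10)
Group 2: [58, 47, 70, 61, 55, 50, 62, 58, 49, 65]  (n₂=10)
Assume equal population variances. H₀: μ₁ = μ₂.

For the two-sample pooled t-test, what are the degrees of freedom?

degrees of freedom = 18

df = n₁ + n₂ − 2 = 10 + 10 − 2 = 18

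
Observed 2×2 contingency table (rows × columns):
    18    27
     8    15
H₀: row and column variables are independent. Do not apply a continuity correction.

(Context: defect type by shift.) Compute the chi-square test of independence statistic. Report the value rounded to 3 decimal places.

test statistic = 0.175

Row totals [45, 23], col totals [26, 42], n=68
χ² = (18−17.21)²/17.21 + (27−27.79)²/27.79 + (8−8.79)²/8.79 + (15−14.21)²/14.21 = 0.1754
df = 1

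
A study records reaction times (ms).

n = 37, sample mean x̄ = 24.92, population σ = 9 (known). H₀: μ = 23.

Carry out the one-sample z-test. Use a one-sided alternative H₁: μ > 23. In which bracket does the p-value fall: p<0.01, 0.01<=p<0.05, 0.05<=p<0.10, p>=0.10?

SE = σ/√n = 9/√37 = 1.4796
z = (x̄−μ₀)/SE = (24.92−23)/1.4796 = 1.2977
p-value (one-sided, H₁ greater) = 0.09720
→ bracket: 0.05<=p<0.10

p-value bracket: 0.05<=p<0.10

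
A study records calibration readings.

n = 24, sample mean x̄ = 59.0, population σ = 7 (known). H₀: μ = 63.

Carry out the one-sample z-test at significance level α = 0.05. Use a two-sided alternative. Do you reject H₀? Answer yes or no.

reject H₀: yes

SE = σ/√n = 7/√24 = 1.4289
z = (x̄−μ₀)/SE = (59.0−63)/1.4289 = -2.7994
p-value (two-sided) = 0.00512
At α=0.05: p < α → reject H₀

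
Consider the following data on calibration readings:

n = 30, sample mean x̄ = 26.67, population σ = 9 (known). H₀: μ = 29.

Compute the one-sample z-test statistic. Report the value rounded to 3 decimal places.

test statistic = -1.418

SE = σ/√n = 9/√30 = 1.6432
z = (x̄−μ₀)/SE = (26.67−29)/1.6432 = -1.4180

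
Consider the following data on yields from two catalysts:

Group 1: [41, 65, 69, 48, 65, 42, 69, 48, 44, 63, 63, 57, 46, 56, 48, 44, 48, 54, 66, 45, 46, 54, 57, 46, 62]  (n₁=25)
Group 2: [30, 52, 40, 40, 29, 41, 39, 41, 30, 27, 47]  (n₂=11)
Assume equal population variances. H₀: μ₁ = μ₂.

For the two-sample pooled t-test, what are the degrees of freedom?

df = n₁ + n₂ − 2 = 25 + 11 − 2 = 34

degrees of freedom = 34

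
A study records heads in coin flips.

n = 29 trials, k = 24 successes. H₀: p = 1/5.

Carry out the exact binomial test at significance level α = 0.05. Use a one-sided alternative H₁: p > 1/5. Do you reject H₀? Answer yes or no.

Exact binomial: n=29, k=24, p₀=1/5=0.2000
P(X≥24) from Σ C(n,i)·p₀^i·(1−p₀)^(n−i)
p-value (one-sided, H₁ greater) = 0.00000
At α=0.05: p < α → reject H₀

reject H₀: yes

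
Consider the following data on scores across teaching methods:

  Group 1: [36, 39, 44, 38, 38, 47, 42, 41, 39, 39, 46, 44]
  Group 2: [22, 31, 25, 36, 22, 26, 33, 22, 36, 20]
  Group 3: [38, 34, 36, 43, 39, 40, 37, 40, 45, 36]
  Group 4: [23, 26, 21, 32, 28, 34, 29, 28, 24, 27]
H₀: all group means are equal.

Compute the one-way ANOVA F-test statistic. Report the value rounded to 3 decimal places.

test statistic = 30.667

Group means [41.08, 27.30, 38.80, 27.20], grand mean 33.952
SSB = Σnᵢ(x̄ᵢ−x̄)² = 1743.688; SSW = ΣΣ(x−x̄ᵢ)² = 720.217
MSB = 1743.688/3 = 581.2294; MSW = 720.217/38 = 18.9531
F = MSB/MSW = 30.6668
df = (3, 38)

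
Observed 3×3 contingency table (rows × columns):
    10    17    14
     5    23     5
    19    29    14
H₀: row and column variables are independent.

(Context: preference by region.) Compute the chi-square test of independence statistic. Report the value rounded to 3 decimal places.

Row totals [41, 33, 62], col totals [34, 69, 33], n=136
χ² = (10−10.25)²/10.25 + (17−20.80)²/20.80 + (14−9.95)²/9.95 + (5−8.25)²/8.25 + (23−16.74)²/16.74 + (5−8.01)²/8.01 + (19−15.50)²/15.50 + (29−31.46)²/31.46 + (14−15.04)²/15.04 = 8.1537
df = 4

test statistic = 8.154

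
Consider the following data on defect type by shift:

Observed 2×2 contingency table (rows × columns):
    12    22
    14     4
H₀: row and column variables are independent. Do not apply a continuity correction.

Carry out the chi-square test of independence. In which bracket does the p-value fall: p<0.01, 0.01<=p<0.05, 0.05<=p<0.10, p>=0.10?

Row totals [34, 18], col totals [26, 26], n=52
χ² = (12−17.00)²/17.00 + (22−17.00)²/17.00 + (14−9.00)²/9.00 + (4−9.00)²/9.00 = 8.4967
df = 1
p-value (upper-tail) = 0.00356
→ bracket: p<0.01

p-value bracket: p<0.01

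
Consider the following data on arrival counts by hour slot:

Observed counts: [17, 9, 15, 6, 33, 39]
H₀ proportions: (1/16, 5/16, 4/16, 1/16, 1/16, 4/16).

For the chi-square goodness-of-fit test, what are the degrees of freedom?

degrees of freedom = 5

df = k − 1 = 6 − 1 = 5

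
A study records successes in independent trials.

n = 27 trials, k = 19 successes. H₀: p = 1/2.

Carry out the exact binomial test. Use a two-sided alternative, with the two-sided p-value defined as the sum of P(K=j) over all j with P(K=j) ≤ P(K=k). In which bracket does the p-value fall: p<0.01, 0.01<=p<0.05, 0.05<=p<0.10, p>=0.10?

p-value bracket: 0.05<=p<0.10

Exact binomial: n=27, k=19, p₀=1/2=0.5000
P(X=j) = C(n,j)·p₀^j·(1−p₀)^(n−j); p = Σ P(X=j) over j with P(X=j) ≤ P(X=19)
p-value (two-sided) = 0.05224
→ bracket: 0.05<=p<0.10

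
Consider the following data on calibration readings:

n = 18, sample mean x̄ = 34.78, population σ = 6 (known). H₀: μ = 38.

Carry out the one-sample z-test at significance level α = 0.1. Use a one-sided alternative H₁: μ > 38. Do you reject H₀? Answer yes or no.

SE = σ/√n = 6/√18 = 1.4142
z = (x̄−μ₀)/SE = (34.78−38)/1.4142 = -2.2769
p-value (one-sided, H₁ greater) = 0.98860
At α=0.1: p ≥ α → fail to reject H₀

reject H₀: no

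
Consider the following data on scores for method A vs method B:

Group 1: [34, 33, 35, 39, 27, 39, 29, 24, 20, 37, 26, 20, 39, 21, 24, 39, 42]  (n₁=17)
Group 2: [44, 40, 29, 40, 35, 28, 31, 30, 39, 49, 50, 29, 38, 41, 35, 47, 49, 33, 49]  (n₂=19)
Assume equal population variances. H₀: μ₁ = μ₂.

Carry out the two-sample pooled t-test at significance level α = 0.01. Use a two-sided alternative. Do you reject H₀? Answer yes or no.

reject H₀: yes

x̄₁=31.059, s₁=7.611, n₁=17
x̄₂=38.737, s₂=7.636, n₂=19
s_p² = [16·7.611² + 18·7.636²]/34 = 58.1360
SE = √(s_p²·(1/17+1/19)) = 2.5455
t = (31.059−38.737)/2.5455 = -3.0163
df = 34
p-value (two-sided) = 0.00482
At α=0.01: p < α → reject H₀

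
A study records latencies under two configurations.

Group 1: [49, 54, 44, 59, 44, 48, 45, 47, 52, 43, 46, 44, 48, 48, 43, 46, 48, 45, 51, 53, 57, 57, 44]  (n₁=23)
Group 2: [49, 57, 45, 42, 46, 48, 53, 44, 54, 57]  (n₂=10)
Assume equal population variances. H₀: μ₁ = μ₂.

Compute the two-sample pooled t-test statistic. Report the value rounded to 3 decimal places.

x̄₁=48.478, s₁=4.795, n₁=23
x̄₂=49.500, s₂=5.442, n₂=10
s_p² = [22·4.795² + 9·5.442²]/31 = 24.9109
SE = √(s_p²·(1/23+1/10)) = 1.8905
t = (48.478−49.500)/1.8905 = -0.5404
df = 31

test statistic = -0.540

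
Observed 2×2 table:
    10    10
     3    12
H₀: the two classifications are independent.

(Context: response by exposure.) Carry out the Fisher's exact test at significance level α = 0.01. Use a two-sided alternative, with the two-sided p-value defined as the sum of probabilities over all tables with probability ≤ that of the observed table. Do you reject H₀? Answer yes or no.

reject H₀: no

Margins: r₁=20, r₂=15, c₁=13, c₂=22, n=35
p_obs = C(20,10)·C(15,3)/C(35,13); sum pmf over tables with pmf ≤ p_obs
p-value (two-sided) = 0.08914
At α=0.01: p ≥ α → fail to reject H₀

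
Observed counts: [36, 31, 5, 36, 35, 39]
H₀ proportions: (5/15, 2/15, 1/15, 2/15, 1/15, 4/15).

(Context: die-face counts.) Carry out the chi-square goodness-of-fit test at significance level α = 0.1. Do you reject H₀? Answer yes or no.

n = 182; E_i = n·p_i = [60.67, 24.27, 12.13, 24.27, 12.13, 48.53]
χ² = (36−60.67)²/60.67 + (31−24.27)²/24.27 + (5−12.13)²/12.13 + (36−24.27)²/24.27 + (35−12.13)²/12.13 + (39−48.53)²/48.53 = 66.7321
df = 5
p-value (upper-tail) = 0.00000
At α=0.1: p < α → reject H₀

reject H₀: yes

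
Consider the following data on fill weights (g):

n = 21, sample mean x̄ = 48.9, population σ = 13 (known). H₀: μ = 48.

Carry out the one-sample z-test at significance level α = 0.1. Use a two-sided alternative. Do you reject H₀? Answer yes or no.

reject H₀: no

SE = σ/√n = 13/√21 = 2.8368
z = (x̄−μ₀)/SE = (48.9−48)/2.8368 = 0.3173
p-value (two-sided) = 0.75105
At α=0.1: p ≥ α → fail to reject H₀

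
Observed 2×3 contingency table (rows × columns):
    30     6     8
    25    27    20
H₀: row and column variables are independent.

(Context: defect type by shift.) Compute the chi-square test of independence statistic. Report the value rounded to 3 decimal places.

test statistic = 12.957

Row totals [44, 72], col totals [55, 33, 28], n=116
χ² = (30−20.86)²/20.86 + (6−12.52)²/12.52 + (8−10.62)²/10.62 + (25−34.14)²/34.14 + (27−20.48)²/20.48 + (20−17.38)²/17.38 = 12.9574
df = 2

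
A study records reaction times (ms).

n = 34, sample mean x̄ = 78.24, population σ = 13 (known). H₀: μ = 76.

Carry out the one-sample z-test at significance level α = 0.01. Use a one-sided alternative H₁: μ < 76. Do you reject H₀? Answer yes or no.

reject H₀: no

SE = σ/√n = 13/√34 = 2.2295
z = (x̄−μ₀)/SE = (78.24−76)/2.2295 = 1.0047
p-value (one-sided, H₁ less) = 0.84248
At α=0.01: p ≥ α → fail to reject H₀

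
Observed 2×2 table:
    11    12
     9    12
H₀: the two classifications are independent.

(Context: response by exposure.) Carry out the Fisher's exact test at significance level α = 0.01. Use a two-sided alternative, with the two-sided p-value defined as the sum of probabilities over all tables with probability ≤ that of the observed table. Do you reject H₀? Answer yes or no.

Margins: r₁=23, r₂=21, c₁=20, c₂=24, n=44
p_obs = C(23,11)·C(21,9)/C(44,20); sum pmf over tables with pmf ≤ p_obs
p-value (two-sided) = 0.77086
At α=0.01: p ≥ α → fail to reject H₀

reject H₀: no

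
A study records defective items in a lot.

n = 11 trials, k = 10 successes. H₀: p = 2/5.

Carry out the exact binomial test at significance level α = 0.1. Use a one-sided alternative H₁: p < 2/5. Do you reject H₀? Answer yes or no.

Exact binomial: n=11, k=10, p₀=2/5=0.4000
P(X≤10) from Σ C(n,i)·p₀^i·(1−p₀)^(n−i)
p-value (one-sided, H₁ less) = 0.99996
At α=0.1: p ≥ α → fail to reject H₀

reject H₀: no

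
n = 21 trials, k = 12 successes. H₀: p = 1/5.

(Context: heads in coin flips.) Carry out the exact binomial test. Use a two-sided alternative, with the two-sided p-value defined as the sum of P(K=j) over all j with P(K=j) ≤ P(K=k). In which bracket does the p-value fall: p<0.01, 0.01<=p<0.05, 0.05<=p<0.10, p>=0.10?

Exact binomial: n=21, k=12, p₀=1/5=0.2000
P(X=j) = C(n,j)·p₀^j·(1−p₀)^(n−j); p = Σ P(X=j) over j with P(X=j) ≤ P(X=12)
p-value (two-sided) = 0.00019
→ bracket: p<0.01

p-value bracket: p<0.01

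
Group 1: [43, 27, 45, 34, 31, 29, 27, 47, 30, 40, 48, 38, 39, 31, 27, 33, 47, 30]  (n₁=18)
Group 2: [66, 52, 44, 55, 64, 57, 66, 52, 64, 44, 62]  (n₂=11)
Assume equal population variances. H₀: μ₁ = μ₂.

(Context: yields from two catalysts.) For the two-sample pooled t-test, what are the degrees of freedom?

df = n₁ + n₂ − 2 = 18 + 11 − 2 = 27

degrees of freedom = 27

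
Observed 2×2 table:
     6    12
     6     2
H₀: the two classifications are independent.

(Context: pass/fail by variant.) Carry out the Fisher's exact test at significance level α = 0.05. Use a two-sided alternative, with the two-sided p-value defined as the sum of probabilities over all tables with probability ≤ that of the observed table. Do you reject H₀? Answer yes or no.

reject H₀: no

Margins: r₁=18, r₂=8, c₁=12, c₂=14, n=26
p_obs = C(18,6)·C(8,6)/C(26,12); sum pmf over tables with pmf ≤ p_obs
p-value (two-sided) = 0.08952
At α=0.05: p ≥ α → fail to reject H₀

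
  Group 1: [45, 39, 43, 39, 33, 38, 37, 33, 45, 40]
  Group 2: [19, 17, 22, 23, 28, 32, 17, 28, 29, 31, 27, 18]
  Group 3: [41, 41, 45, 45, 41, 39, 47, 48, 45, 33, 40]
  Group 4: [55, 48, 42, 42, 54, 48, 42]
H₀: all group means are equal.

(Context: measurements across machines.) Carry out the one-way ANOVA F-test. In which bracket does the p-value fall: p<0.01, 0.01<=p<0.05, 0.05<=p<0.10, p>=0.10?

p-value bracket: p<0.01

Group means [39.20, 24.25, 42.27, 47.29], grand mean 36.975
SSB = Σnᵢ(x̄ᵢ−x̄)² = 3045.515; SSW = ΣΣ(x−x̄ᵢ)² = 881.460
MSB = 3045.515/3 = 1015.1715; MSW = 881.460/36 = 24.4850
F = MSB/MSW = 41.4609
df = (3, 36)
p-value (upper-tail) = 0.00000
→ bracket: p<0.01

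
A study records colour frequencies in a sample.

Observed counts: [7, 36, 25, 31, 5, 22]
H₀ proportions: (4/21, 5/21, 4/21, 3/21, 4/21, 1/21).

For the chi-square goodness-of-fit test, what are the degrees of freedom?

degrees of freedom = 5

df = k − 1 = 6 − 1 = 5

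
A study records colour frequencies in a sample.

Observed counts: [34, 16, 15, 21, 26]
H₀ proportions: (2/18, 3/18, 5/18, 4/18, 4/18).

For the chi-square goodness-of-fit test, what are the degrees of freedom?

df = k − 1 = 5 − 1 = 4

degrees of freedom = 4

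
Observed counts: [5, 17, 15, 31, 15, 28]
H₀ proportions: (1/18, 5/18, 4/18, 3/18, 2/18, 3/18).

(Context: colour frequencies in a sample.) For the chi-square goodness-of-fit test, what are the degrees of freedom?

df = k − 1 = 6 − 1 = 5

degrees of freedom = 5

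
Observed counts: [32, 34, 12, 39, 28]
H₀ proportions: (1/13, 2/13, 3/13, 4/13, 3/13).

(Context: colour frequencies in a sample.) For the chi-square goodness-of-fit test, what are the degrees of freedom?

df = k − 1 = 5 − 1 = 4

degrees of freedom = 4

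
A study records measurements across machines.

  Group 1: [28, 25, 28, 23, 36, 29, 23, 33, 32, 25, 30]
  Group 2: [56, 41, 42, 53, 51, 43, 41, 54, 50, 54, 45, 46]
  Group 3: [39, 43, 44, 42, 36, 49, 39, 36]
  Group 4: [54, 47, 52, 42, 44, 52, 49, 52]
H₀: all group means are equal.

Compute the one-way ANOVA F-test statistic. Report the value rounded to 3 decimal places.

Group means [28.36, 48.00, 41.00, 49.00], grand mean 41.231
SSB = Σnᵢ(x̄ᵢ−x̄)² = 2854.378; SSW = ΣΣ(x−x̄ᵢ)² = 788.545
MSB = 2854.378/3 = 951.4592; MSW = 788.545/35 = 22.5299
F = MSB/MSW = 42.2310
df = (3, 35)

test statistic = 42.231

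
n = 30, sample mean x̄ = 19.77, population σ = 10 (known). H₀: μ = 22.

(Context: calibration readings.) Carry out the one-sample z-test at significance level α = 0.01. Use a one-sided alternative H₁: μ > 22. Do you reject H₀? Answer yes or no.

SE = σ/√n = 10/√30 = 1.8257
z = (x̄−μ₀)/SE = (19.77−22)/1.8257 = -1.2214
p-value (one-sided, H₁ greater) = 0.88904
At α=0.01: p ≥ α → fail to reject H₀

reject H₀: no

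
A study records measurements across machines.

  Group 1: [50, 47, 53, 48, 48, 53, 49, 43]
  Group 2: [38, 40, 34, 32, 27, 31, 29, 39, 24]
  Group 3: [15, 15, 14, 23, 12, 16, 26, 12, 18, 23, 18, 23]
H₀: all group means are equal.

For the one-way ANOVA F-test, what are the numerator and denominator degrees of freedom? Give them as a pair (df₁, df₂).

k = 3 groups, N = 29 total
df = (k−1, N−k) = (3−1, 29−3) = (2, 26)

degrees of freedom = [2, 26]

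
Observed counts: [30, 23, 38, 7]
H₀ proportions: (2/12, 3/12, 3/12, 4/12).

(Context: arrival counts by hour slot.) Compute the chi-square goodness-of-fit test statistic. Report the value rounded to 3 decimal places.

n = 98; E_i = n·p_i = [16.33, 24.50, 24.50, 32.67]
χ² = (30−16.33)²/16.33 + (23−24.50)²/24.50 + (38−24.50)²/24.50 + (7−32.67)²/32.67 = 39.1327
df = 3

test statistic = 39.133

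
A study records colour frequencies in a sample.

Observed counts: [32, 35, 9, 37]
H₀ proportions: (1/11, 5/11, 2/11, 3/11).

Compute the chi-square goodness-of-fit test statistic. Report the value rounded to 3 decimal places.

n = 113; E_i = n·p_i = [10.27, 51.36, 20.55, 30.82]
χ² = (32−10.27)²/10.27 + (35−51.36)²/51.36 + (9−20.55)²/20.55 + (37−30.82)²/30.82 = 58.8953
df = 3

test statistic = 58.895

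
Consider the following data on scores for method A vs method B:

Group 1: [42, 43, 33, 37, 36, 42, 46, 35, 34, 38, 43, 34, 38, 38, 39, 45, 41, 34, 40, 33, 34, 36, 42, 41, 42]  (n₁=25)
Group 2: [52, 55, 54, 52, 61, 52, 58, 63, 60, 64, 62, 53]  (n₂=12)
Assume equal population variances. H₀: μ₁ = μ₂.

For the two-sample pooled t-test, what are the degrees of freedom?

df = n₁ + n₂ − 2 = 25 + 12 − 2 = 35

degrees of freedom = 35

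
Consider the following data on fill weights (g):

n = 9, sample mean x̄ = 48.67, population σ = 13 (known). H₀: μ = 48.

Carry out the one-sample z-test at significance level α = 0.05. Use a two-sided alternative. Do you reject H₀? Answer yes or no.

SE = σ/√n = 13/√9 = 4.3333
z = (x̄−μ₀)/SE = (48.67−48)/4.3333 = 0.1546
p-value (two-sided) = 0.87712
At α=0.05: p ≥ α → fail to reject H₀

reject H₀: no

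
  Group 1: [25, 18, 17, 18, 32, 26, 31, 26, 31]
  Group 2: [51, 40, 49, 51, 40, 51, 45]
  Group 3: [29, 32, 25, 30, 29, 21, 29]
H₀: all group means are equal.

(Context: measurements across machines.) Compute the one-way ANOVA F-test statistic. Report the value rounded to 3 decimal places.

test statistic = 40.188

Group means [24.89, 46.71, 27.86], grand mean 32.435
SSB = Σnᵢ(x̄ᵢ−x̄)² = 2086.478; SSW = ΣΣ(x−x̄ᵢ)² = 519.175
MSB = 2086.478/2 = 1043.2388; MSW = 519.175/20 = 25.9587
F = MSB/MSW = 40.1884
df = (2, 20)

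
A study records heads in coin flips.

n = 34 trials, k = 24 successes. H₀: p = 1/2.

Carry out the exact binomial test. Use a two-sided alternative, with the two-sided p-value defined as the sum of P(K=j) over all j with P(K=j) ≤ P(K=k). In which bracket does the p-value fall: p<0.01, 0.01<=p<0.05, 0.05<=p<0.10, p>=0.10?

p-value bracket: 0.01<=p<0.05

Exact binomial: n=34, k=24, p₀=1/2=0.5000
P(X=j) = C(n,j)·p₀^j·(1−p₀)^(n−j); p = Σ P(X=j) over j with P(X=j) ≤ P(X=24)
p-value (two-sided) = 0.02431
→ bracket: 0.01<=p<0.05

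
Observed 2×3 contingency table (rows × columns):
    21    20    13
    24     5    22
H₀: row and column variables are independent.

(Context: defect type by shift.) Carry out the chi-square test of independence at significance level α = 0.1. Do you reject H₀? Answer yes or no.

Row totals [54, 51], col totals [45, 25, 35], n=105
χ² = (21−23.14)²/23.14 + (20−12.86)²/12.86 + (13−18.00)²/18.00 + (24−21.86)²/21.86 + (5−12.14)²/12.14 + (22−17.00)²/17.00 = 11.4379
df = 2
p-value (upper-tail) = 0.00328
At α=0.1: p < α → reject H₀

reject H₀: yes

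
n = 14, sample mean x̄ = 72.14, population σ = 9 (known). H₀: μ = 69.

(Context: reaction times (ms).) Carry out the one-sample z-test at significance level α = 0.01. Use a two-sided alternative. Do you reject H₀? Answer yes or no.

SE = σ/√n = 9/√14 = 2.4054
z = (x̄−μ₀)/SE = (72.14−69)/2.4054 = 1.3054
p-value (two-sided) = 0.19175
At α=0.01: p ≥ α → fail to reject H₀

reject H₀: no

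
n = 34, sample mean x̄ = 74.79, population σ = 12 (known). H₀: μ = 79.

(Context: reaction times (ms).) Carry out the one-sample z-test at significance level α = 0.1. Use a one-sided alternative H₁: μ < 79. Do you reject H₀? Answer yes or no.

SE = σ/√n = 12/√34 = 2.0580
z = (x̄−μ₀)/SE = (74.79−79)/2.0580 = -2.0457
p-value (one-sided, H₁ less) = 0.02039
At α=0.1: p < α → reject H₀

reject H₀: yes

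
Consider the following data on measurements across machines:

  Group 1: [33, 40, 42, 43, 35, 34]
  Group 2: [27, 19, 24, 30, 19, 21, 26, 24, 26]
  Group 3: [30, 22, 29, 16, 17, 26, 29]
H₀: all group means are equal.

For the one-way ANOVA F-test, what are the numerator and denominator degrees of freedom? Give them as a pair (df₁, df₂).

k = 3 groups, N = 22 total
df = (k−1, N−k) = (3−1, 22−3) = (2, 19)

degrees of freedom = [2, 19]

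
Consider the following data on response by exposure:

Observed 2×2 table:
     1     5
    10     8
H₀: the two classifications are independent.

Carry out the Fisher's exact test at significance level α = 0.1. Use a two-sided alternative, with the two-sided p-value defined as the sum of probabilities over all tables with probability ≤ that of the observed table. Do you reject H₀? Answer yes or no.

Margins: r₁=6, r₂=18, c₁=11, c₂=13, n=24
p_obs = C(6,1)·C(18,10)/C(24,11); sum pmf over tables with pmf ≤ p_obs
p-value (two-sided) = 0.16599
At α=0.1: p ≥ α → fail to reject H₀

reject H₀: no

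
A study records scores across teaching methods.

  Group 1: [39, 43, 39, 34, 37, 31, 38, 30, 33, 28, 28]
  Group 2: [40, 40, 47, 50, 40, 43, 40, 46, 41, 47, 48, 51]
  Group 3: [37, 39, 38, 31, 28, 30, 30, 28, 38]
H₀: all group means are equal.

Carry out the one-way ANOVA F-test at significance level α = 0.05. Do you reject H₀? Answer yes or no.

Group means [34.55, 44.42, 33.22], grand mean 37.875
SSB = Σnᵢ(x̄ᵢ−x̄)² = 830.301; SSW = ΣΣ(x−x̄ᵢ)² = 619.199
MSB = 830.301/2 = 415.1503; MSW = 619.199/29 = 21.3517
F = MSB/MSW = 19.4434
df = (2, 29)
p-value (upper-tail) = 0.00000
At α=0.05: p < α → reject H₀

reject H₀: yes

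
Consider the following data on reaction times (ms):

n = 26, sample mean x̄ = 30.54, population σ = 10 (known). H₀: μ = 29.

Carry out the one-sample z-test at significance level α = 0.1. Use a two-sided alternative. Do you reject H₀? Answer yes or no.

SE = σ/√n = 10/√26 = 1.9612
z = (x̄−μ₀)/SE = (30.54−29)/1.9612 = 0.7852
p-value (two-sided) = 0.43231
At α=0.1: p ≥ α → fail to reject H₀

reject H₀: no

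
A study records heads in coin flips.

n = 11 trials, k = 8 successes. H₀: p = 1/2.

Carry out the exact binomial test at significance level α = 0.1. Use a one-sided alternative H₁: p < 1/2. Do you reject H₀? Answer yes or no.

Exact binomial: n=11, k=8, p₀=1/2=0.5000
P(X≤8) from Σ C(n,i)·p₀^i·(1−p₀)^(n−i)
p-value (one-sided, H₁ less) = 0.96729
At α=0.1: p ≥ α → fail to reject H₀

reject H₀: no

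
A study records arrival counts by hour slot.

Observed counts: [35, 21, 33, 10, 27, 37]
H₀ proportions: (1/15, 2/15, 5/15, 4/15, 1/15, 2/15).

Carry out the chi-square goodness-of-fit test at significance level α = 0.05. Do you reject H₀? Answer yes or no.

n = 163; E_i = n·p_i = [10.87, 21.73, 54.33, 43.47, 10.87, 21.73]
χ² = (35−10.87)²/10.87 + (21−21.73)²/21.73 + (33−54.33)²/54.33 + (10−43.47)²/43.47 + (27−10.87)²/10.87 + (37−21.73)²/21.73 = 122.4417
df = 5
p-value (upper-tail) = 0.00000
At α=0.05: p < α → reject H₀

reject H₀: yes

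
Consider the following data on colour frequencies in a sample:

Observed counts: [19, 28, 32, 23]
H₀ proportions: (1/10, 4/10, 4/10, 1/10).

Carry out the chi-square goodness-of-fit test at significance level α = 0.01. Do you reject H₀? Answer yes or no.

n = 102; E_i = n·p_i = [10.20, 40.80, 40.80, 10.20]
χ² = (19−10.20)²/10.20 + (28−40.80)²/40.80 + (32−40.80)²/40.80 + (23−10.20)²/10.20 = 29.5686
df = 3
p-value (upper-tail) = 0.00000
At α=0.01: p < α → reject H₀

reject H₀: yes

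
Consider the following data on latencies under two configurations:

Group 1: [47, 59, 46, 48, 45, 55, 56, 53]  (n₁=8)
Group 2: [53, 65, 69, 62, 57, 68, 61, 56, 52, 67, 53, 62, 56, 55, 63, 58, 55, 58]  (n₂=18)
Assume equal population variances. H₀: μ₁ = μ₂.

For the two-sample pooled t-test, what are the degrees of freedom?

df = n₁ + n₂ − 2 = 8 + 18 − 2 = 24

degrees of freedom = 24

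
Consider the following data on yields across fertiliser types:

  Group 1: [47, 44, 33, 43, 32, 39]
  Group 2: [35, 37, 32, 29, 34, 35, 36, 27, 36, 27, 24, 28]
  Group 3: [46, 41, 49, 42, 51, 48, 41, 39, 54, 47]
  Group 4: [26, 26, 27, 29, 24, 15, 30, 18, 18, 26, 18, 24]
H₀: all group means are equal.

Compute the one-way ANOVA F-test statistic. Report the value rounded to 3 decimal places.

test statistic = 40.439

Group means [39.67, 31.67, 45.80, 23.42], grand mean 33.925
SSB = Σnᵢ(x̄ᵢ−x̄)² = 2994.258; SSW = ΣΣ(x−x̄ᵢ)² = 888.517
MSB = 2994.258/3 = 998.0861; MSW = 888.517/36 = 24.6810
F = MSB/MSW = 40.4394
df = (3, 36)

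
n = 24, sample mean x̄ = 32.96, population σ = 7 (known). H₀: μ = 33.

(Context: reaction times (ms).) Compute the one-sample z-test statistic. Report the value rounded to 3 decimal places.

test statistic = -0.028

SE = σ/√n = 7/√24 = 1.4289
z = (x̄−μ₀)/SE = (32.96−33)/1.4289 = -0.0280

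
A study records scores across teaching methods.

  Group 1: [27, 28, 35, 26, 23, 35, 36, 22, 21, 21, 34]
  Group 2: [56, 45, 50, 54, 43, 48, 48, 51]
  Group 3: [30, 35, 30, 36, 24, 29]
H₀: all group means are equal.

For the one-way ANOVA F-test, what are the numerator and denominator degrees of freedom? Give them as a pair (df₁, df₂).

k = 3 groups, N = 25 total
df = (k−1, N−k) = (3−1, 25−3) = (2, 22)

degrees of freedom = [2, 22]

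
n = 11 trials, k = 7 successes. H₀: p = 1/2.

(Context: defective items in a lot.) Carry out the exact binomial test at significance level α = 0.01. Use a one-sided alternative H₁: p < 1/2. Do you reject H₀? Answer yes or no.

reject H₀: no

Exact binomial: n=11, k=7, p₀=1/2=0.5000
P(X≤7) from Σ C(n,i)·p₀^i·(1−p₀)^(n−i)
p-value (one-sided, H₁ less) = 0.88672
At α=0.01: p ≥ α → fail to reject H₀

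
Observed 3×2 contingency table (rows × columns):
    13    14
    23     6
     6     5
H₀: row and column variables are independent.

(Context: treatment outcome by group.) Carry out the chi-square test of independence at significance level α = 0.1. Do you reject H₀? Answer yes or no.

Row totals [27, 29, 11], col totals [42, 25], n=67
χ² = (13−16.93)²/16.93 + (14−10.07)²/10.07 + (23−18.18)²/18.18 + (6−10.82)²/10.82 + (6−6.90)²/6.90 + (5−4.10)²/4.10 = 6.1778
df = 2
p-value (upper-tail) = 0.04555
At α=0.1: p < α → reject H₀

reject H₀: yes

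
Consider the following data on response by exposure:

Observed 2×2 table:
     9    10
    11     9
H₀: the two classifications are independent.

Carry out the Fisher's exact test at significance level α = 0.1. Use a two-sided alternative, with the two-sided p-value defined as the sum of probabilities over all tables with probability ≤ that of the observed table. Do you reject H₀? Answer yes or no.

reject H₀: no

Margins: r₁=19, r₂=20, c₁=20, c₂=19, n=39
p_obs = C(19,9)·C(20,11)/C(39,20); sum pmf over tables with pmf ≤ p_obs
p-value (two-sided) = 0.75237
At α=0.1: p ≥ α → fail to reject H₀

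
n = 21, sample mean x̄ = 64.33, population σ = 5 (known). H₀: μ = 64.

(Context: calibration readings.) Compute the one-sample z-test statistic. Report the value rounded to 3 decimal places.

SE = σ/√n = 5/√21 = 1.0911
z = (x̄−μ₀)/SE = (64.33−64)/1.0911 = 0.3024

test statistic = 0.302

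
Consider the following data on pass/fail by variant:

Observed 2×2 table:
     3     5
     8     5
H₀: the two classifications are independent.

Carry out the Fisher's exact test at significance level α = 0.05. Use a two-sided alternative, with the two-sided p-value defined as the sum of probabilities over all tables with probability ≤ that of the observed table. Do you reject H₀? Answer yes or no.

reject H₀: no

Margins: r₁=8, r₂=13, c₁=11, c₂=10, n=21
p_obs = C(8,3)·C(13,8)/C(21,11); sum pmf over tables with pmf ≤ p_obs
p-value (two-sided) = 0.38700
At α=0.05: p ≥ α → fail to reject H₀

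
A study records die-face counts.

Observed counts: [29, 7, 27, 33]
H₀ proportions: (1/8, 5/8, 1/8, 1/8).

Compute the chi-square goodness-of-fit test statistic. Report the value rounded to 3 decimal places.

test statistic = 126.400

n = 96; E_i = n·p_i = [12.00, 60.00, 12.00, 12.00]
χ² = (29−12.00)²/12.00 + (7−60.00)²/60.00 + (27−12.00)²/12.00 + (33−12.00)²/12.00 = 126.4000
df = 3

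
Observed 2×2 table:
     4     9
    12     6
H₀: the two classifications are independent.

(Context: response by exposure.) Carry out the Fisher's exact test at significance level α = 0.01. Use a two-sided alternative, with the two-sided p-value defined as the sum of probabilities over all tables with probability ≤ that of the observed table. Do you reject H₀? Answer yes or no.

reject H₀: no

Margins: r₁=13, r₂=18, c₁=16, c₂=15, n=31
p_obs = C(13,4)·C(18,12)/C(31,16); sum pmf over tables with pmf ≤ p_obs
p-value (two-sided) = 0.07317
At α=0.01: p ≥ α → fail to reject H₀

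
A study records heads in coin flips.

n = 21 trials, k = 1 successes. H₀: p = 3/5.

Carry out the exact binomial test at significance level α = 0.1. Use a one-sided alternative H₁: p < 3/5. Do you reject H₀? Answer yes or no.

reject H₀: yes

Exact binomial: n=21, k=1, p₀=3/5=0.6000
P(X≤1) from Σ C(n,i)·p₀^i·(1−p₀)^(n−i)
p-value (one-sided, H₁ less) = 0.00000
At α=0.1: p < α → reject H₀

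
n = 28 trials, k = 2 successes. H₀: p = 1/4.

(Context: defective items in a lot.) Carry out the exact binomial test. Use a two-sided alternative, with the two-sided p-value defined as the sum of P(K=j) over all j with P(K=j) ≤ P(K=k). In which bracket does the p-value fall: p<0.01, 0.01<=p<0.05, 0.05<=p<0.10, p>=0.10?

Exact binomial: n=28, k=2, p₀=1/4=0.2500
P(X=j) = C(n,j)·p₀^j·(1−p₀)^(n−j); p = Σ P(X=j) over j with P(X=j) ≤ P(X=2)
p-value (two-sided) = 0.02785
→ bracket: 0.01<=p<0.05

p-value bracket: 0.01<=p<0.05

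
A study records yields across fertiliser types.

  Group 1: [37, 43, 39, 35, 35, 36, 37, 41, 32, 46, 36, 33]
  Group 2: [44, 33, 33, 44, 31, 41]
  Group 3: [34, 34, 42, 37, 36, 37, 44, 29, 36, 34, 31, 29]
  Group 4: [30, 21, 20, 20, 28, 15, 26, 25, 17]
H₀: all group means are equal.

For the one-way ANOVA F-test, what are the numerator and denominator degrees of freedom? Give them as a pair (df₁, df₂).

degrees of freedom = [3, 35]

k = 4 groups, N = 39 total
df = (k−1, N−k) = (4−1, 39−4) = (3, 35)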